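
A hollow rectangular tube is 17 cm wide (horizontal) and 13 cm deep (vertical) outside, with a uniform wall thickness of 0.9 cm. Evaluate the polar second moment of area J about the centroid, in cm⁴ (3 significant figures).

J ≈ 3380 cm⁴

Split into non-overlapping primitives; take the origin at the lower-left of the bounding box.
Outer rectangle: 17 × 13, A = 221 cm², y = 6.5 cm, Ī = 3112.4 cm⁴.
Inner void (subtracted): 15.2 × 11.2, A = 170.24 cm², y = 6.5 cm, Ī = 1779.6 cm⁴.
By symmetry the centroid is at mid-height, ȳ = 6.5 cm.
All pieces are centred on the centroidal x-axis, so I = ΣĪ (holes subtracted) = 1332.8 cm⁴.
Repeating about the centroidal y-axis gives I_y = 2044.7 cm⁴.
Polar second moment: J = I_x + I_y = 3377.6 cm⁴.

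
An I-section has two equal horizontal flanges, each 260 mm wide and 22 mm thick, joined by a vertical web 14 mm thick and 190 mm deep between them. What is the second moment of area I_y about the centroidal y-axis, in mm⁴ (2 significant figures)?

I_y ≈ 6.4 × 10⁷ mm⁴

Break the section into simple shapes (no overlaps), measuring from the bottom-left corner of the bounding box.
Bottom flange: 260 × 22, A = 5 720 mm², x = 130 mm, Ī = 32 222 667 mm⁴.
Web: 14 × 190, A = 2 660 mm², x = 130 mm, Ī = 43 447 mm⁴.
Top flange: 260 × 22, A = 5 720 mm², x = 130 mm, Ī = 32 222 667 mm⁴.
By symmetry the centroid is at mid-width, x̄ = 130 mm.
All pieces are centred on the centroidal y-axis, so I = ΣĪ = 64 488 780 mm⁴.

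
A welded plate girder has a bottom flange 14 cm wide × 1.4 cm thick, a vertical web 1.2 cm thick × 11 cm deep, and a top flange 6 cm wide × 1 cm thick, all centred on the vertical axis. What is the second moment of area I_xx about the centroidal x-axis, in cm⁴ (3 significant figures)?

I_xx ≈ 918 cm⁴

Treat the section as a set of non-overlapping primitives; coordinates are from the bounding-box lower-left.
Bottom plate: 14 × 1.4, A = 19.6 cm², y = 0.7 cm, Ī = 3.2013 cm⁴.
Web plate: 1.2 × 11, A = 13.2 cm², y = 6.9 cm, Ī = 133.1 cm⁴.
Top plate: 6 × 1, A = 6 cm², y = 12.9 cm, Ī = 0.5 cm⁴.
Centroid: ȳ = ΣA·y / ΣA = 4.6959 cm.
Transfer each piece to the centroidal x-axis using Ī + A·d² with d = y − 4.6959:
  bottom plate: d = -3.9959 cm → contributes +316.16 cm⁴
  web plate: d = 2.2041 cm → contributes +197.23 cm⁴
  top plate: d = 8.2041 cm → contributes +404.35 cm⁴
Total I = 917.73 cm⁴.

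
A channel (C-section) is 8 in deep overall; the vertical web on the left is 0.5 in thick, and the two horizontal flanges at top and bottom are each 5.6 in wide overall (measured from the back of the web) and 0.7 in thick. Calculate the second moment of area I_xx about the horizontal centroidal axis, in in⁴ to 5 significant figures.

I_xx ≈ 116.75 in⁴

Break the section into simple shapes (no overlaps), measuring from the bottom-left corner of the bounding box.
Web: 0.5 × 8, A = 4 in², y = 4 in, Ī = 21.33333 in⁴.
Top flange (beyond web): 5.1 × 0.7, A = 3.57 in², y = 7.65 in, Ī = 0.145775 in⁴.
Bottom flange (beyond web): 5.1 × 0.7, A = 3.57 in², y = 0.35 in, Ī = 0.145775 in⁴.
By symmetry the centroid is at mid-height, ȳ = 4 in.
Transfer each piece to the horizontal centroidal axis using Ī + A·d² with d = y − 4:
  web: d = 0 in → contributes +21.33333 in⁴
  top flange (beyond web): d = 3.65 in → contributes +47.7071 in⁴
  bottom flange (beyond web): d = -3.65 in → contributes +47.7071 in⁴
Total I = 116.7475 in⁴.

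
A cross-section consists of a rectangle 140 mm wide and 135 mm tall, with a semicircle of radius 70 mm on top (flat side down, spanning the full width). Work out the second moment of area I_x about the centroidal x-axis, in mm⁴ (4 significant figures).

Break the section into simple shapes (no overlaps), measuring from the bottom-left corner of the bounding box.
Rectangular body: 140 × 135, A = 18 900 mm², y = 67.5 mm, Ī = 28 704 375 mm⁴.
Semicircular cap: semicircle r = 70, A = 7696.9 mm², y = 164.709 mm, Ī = 2 635 265 mm⁴.
Centroid: ȳ = ΣA·y / ΣA = 95.6314 mm.
Transfer each piece to the centroidal x-axis using Ī + A·d² with d = y − 95.6314:
  rectangular body: d = -28.1314 mm → contributes +43 661 354 mm⁴
  semicircular cap: d = 69.0775 mm → contributes +39 362 625 mm⁴
Total I = 83 023 979 mm⁴.

I_x ≈ 8.302 × 10⁷ mm⁴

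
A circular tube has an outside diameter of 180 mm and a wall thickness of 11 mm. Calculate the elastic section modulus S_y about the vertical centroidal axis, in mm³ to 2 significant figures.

Split into non-overlapping primitives; take the origin at the lower-left of the bounding box.
Outer circle: ⌀180, A = 25 447 mm², x = 90 mm, Ī = 51 529 974 mm⁴.
Bore (subtracted): ⌀158, A = 19 607 mm², x = 90 mm, Ī = 30 591 322 mm⁴.
By symmetry the centroid is at mid-width, x̄ = 90 mm.
All pieces are centred on the vertical centroidal axis, so I = ΣĪ (holes subtracted) = 20 938 651 mm⁴.
Extreme fibre distance c = 90 mm; S = I/c = 232 652 mm³.

S_y ≈ 2.3 × 10⁵ mm³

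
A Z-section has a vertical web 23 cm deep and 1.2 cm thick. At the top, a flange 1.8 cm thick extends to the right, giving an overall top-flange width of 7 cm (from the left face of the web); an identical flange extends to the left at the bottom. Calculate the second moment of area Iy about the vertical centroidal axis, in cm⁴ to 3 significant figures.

Break the section into simple shapes (no overlaps), measuring from the bottom-left corner of the bounding box.
Web: 1.2 × 23, A = 27.6 cm², x = 6.4 cm, Ī = 3.312 cm⁴.
Top flange (beyond web): 5.8 × 1.8, A = 10.44 cm², x = 9.9 cm, Ī = 29.267 cm⁴.
Bottom flange (beyond web): 5.8 × 1.8, A = 10.44 cm², x = 2.9 cm, Ī = 29.267 cm⁴.
Centroid: x̄ = ΣA·x / ΣA = 6.4 cm.
Transfer each piece to the vertical centroidal axis using Ī + A·d² with d = x − 6.4:
  web: d = 0 cm → contributes +3.312 cm⁴
  top flange (beyond web): d = 3.5 cm → contributes +157.16 cm⁴
  bottom flange (beyond web): d = -3.5 cm → contributes +157.16 cm⁴
Total I = 317.63 cm⁴.

Iy ≈ 318 cm⁴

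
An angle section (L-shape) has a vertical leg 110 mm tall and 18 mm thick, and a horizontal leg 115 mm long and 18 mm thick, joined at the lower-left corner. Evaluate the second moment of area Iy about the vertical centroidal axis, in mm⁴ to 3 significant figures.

Iy ≈ 4.49 × 10⁶ mm⁴

Split into non-overlapping primitives; take the origin at the lower-left of the bounding box.
Vertical leg: 18 × 110, A = 1 980 mm², x = 9 mm, Ī = 53 460 mm⁴.
Horizontal leg (remainder): 97 × 18, A = 1 746 mm², x = 66.5 mm, Ī = 1 369 010 mm⁴.
Centroid: x̄ = ΣA·x / ΣA = 35.944 mm.
Transfer each piece to the vertical centroidal axis using Ī + A·d² with d = x − 35.944:
  vertical leg: d = -26.944 mm → contributes +1 490 946 mm⁴
  horizontal leg (remainder): d = 30.556 mm → contributes +2 999 148 mm⁴
Total I = 4 490 095 mm⁴.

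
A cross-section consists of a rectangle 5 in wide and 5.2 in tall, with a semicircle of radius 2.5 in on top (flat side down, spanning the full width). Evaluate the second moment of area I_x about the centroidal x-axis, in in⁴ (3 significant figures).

Break the section into simple shapes (no overlaps), measuring from the bottom-left corner of the bounding box.
Rectangular body: 5 × 5.2, A = 26 in², y = 2.6 in, Ī = 58.587 in⁴.
Semicircular cap: semicircle r = 2.5, A = 9.8175 in², y = 6.261 in, Ī = 4.2874 in⁴.
Centroid: ȳ = ΣA·y / ΣA = 3.6035 in.
Transfer each piece to the centroidal x-axis using Ī + A·d² with d = y − 3.6035:
  rectangular body: d = -1.0035 in → contributes +84.768 in⁴
  semicircular cap: d = 2.6576 in → contributes +73.624 in⁴
Total I = 158.39 in⁴.

I_x ≈ 158 in⁴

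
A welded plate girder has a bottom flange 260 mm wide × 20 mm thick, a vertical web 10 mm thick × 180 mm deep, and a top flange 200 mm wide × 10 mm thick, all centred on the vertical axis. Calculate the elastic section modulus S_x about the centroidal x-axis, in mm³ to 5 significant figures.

Treat the section as a set of non-overlapping primitives; coordinates are from the bounding-box lower-left.
Bottom plate: 260 × 20, A = 5 200 mm², y = 10 mm, Ī = 173333.3 mm⁴.
Web plate: 10 × 180, A = 1 800 mm², y = 110 mm, Ī = 4 860 000 mm⁴.
Top plate: 200 × 10, A = 2 000 mm², y = 205 mm, Ī = 16666.67 mm⁴.
Centroid: ȳ = ΣA·y / ΣA = 73.33333 mm.
Transfer each piece to the centroidal x-axis using Ī + A·d² with d = y − 73.33333:
  bottom plate: d = -63.33333 mm → contributes +21 031 111 mm⁴
  web plate: d = 36.66667 mm → contributes +7 280 000 mm⁴
  top plate: d = 131.6667 mm → contributes +34 688 889 mm⁴
Total I = 63 000 000 mm⁴.
Extreme fibre distance c = 136.6667 mm; S = I/c = 460975.6 mm³.

S_x ≈ 4.6098 × 10⁵ mm³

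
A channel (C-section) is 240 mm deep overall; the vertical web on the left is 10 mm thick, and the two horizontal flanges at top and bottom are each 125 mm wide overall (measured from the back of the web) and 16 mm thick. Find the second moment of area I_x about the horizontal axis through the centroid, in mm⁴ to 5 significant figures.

Break the section into simple shapes (no overlaps), measuring from the bottom-left corner of the bounding box.
Web: 10 × 240, A = 2 400 mm², y = 120 mm, Ī = 11 520 000 mm⁴.
Top flange (beyond web): 115 × 16, A = 1 840 mm², y = 232 mm, Ī = 39253.33 mm⁴.
Bottom flange (beyond web): 115 × 16, A = 1 840 mm², y = 8 mm, Ī = 39253.33 mm⁴.
By symmetry the centroid is at mid-height, ȳ = 120 mm.
Transfer each piece to the horizontal axis through the centroid using Ī + A·d² with d = y − 120:
  web: d = 0 mm → contributes +11 520 000 mm⁴
  top flange (beyond web): d = 112 mm → contributes +23 120 213 mm⁴
  bottom flange (beyond web): d = -112 mm → contributes +23 120 213 mm⁴
Total I = 57 760 427 mm⁴.

I_x ≈ 5.7760 × 10⁷ mm⁴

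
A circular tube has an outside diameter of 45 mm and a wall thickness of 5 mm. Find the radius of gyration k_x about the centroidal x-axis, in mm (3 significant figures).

k_x ≈ 14.3 mm

Decompose the section into non-overlapping parts with the origin at the bottom-left of its bounding rectangle.
Outer circle: ⌀45, A = 1590.4 mm², y = 22.5 mm, Ī = 201 289 mm⁴.
Bore (subtracted): ⌀35, A = 962.11 mm², y = 22.5 mm, Ī = 73 662 mm⁴.
By symmetry the centroid is at mid-height, ȳ = 22.5 mm.
All pieces are centred on the centroidal x-axis, so I = ΣĪ (holes subtracted) = 127 627 mm⁴.
Radius of gyration: k = √(I/A) = √(127 627 / 628.32) = 14.252 mm.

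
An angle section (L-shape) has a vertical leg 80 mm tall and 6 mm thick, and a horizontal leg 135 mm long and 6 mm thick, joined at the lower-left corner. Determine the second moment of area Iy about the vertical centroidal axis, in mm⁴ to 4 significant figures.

Break the section into simple shapes (no overlaps), measuring from the bottom-left corner of the bounding box.
Vertical leg: 6 × 80, A = 480 mm², x = 3 mm, Ī = 1 440 mm⁴.
Horizontal leg (remainder): 129 × 6, A = 774 mm², x = 70.5 mm, Ī = 1 073 345 mm⁴.
Centroid: x̄ = ΣA·x / ΣA = 44.6627 mm.
Transfer each piece to the vertical centroidal axis using Ī + A·d² with d = x − 44.6627:
  vertical leg: d = -41.6627 mm → contributes +834 614 mm⁴
  horizontal leg (remainder): d = 25.8373 mm → contributes +1 590 041 mm⁴
Total I = 2 424 655 mm⁴.

Iy ≈ 2.425 × 10⁶ mm⁴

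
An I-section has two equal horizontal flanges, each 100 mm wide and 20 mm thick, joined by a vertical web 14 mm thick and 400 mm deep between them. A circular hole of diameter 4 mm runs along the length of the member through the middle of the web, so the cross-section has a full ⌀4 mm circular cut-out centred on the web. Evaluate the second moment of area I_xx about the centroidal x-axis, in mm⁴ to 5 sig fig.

Split into non-overlapping primitives; take the origin at the lower-left of the bounding box.
Bottom flange: 100 × 20, A = 2 000 mm², y = 10 mm, Ī = 66666.67 mm⁴.
Web: 14 × 400, A = 5 600 mm², y = 220 mm, Ī = 74 666 667 mm⁴.
Top flange: 100 × 20, A = 2 000 mm², y = 430 mm, Ī = 66666.67 mm⁴.
Hole (subtracted): ⌀4, A = 12.56637 mm², y = 220 mm, Ī = 12.56637 mm⁴.
By symmetry the centroid is at mid-height, ȳ = 220 mm.
Transfer each piece to the centroidal x-axis using Ī + A·d² with d = y − 220:
  bottom flange: d = -210 mm → contributes +88 266 667 mm⁴
  web: d = 0 mm → contributes +74 666 667 mm⁴
  top flange: d = 210 mm → contributes +88 266 667 mm⁴
  hole: d = 0 mm → contributes −12.56637 mm⁴
Total I = 251 199 987 mm⁴.

I_xx ≈ 2.5120 × 10⁸ mm⁴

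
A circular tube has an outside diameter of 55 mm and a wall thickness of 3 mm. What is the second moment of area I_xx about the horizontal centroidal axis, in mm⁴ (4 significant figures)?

I_xx ≈ 1.662 × 10⁵ mm⁴

Break the section into simple shapes (no overlaps), measuring from the bottom-left corner of the bounding box.
Outer circle: ⌀55, A = 2375.83 mm², y = 27.5 mm, Ī = 449 180 mm⁴.
Bore (subtracted): ⌀49, A = 1885.74 mm², y = 27.5 mm, Ī = 282 979 mm⁴.
By symmetry the centroid is at mid-height, ȳ = 27.5 mm.
All pieces are centred on the horizontal centroidal axis, so I = ΣĪ (holes subtracted) = 166 201 mm⁴.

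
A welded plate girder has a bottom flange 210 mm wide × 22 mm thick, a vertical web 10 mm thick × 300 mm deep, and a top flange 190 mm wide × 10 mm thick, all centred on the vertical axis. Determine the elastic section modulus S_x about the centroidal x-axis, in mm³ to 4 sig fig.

Treat the section as a set of non-overlapping primitives; coordinates are from the bounding-box lower-left.
Bottom plate: 210 × 22, A = 4 620 mm², y = 11 mm, Ī = 186 340 mm⁴.
Web plate: 10 × 300, A = 3 000 mm², y = 172 mm, Ī = 22 500 000 mm⁴.
Top plate: 190 × 10, A = 1 900 mm², y = 327 mm, Ī = 15833.3 mm⁴.
Centroid: ȳ = ΣA·y / ΣA = 124.803 mm.
Transfer each piece to the centroidal x-axis using Ī + A·d² with d = y − 124.803:
  bottom plate: d = -113.803 mm → contributes +60 020 024 mm⁴
  web plate: d = 47.1975 mm → contributes +29 182 806 mm⁴
  top plate: d = 202.197 mm → contributes +77 695 092 mm⁴
Total I = 166 897 922 mm⁴.
Extreme fibre distance c = 207.197 mm; S = I/c = 805 502 mm³.

S_x ≈ 8.055 × 10⁵ mm³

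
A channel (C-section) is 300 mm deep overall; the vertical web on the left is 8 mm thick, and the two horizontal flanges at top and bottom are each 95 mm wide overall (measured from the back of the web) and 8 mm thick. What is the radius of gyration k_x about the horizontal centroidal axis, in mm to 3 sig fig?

k_x ≈ 112 mm

Decompose the section into non-overlapping parts with the origin at the bottom-left of its bounding rectangle.
Web: 8 × 300, A = 2 400 mm², y = 150 mm, Ī = 18 000 000 mm⁴.
Top flange (beyond web): 87 × 8, A = 696 mm², y = 296 mm, Ī = 3 712 mm⁴.
Bottom flange (beyond web): 87 × 8, A = 696 mm², y = 4 mm, Ī = 3 712 mm⁴.
By symmetry the centroid is at mid-height, ȳ = 150 mm.
Transfer each piece to the horizontal centroidal axis using Ī + A·d² with d = y − 150:
  web: d = 0 mm → contributes +18 000 000 mm⁴
  top flange (beyond web): d = 146 mm → contributes +14 839 648 mm⁴
  bottom flange (beyond web): d = -146 mm → contributes +14 839 648 mm⁴
Total I = 47 679 296 mm⁴.
Radius of gyration: k = √(I/A) = √(47 679 296 / 3 792) = 112.13 mm.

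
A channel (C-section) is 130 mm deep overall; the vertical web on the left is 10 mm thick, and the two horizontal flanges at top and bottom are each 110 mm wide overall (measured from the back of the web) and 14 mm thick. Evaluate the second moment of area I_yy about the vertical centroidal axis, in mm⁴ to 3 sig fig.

Treat the section as a set of non-overlapping primitives; coordinates are from the bounding-box lower-left.
Web: 10 × 130, A = 1 300 mm², x = 5 mm, Ī = 10 833 mm⁴.
Top flange (beyond web): 100 × 14, A = 1 400 mm², x = 60 mm, Ī = 1 166 667 mm⁴.
Bottom flange (beyond web): 100 × 14, A = 1 400 mm², x = 60 mm, Ī = 1 166 667 mm⁴.
Centroid: x̄ = ΣA·x / ΣA = 42.561 mm.
Transfer each piece to the vertical centroidal axis using Ī + A·d² with d = x − 42.561:
  web: d = -37.561 mm → contributes +1 844 908 mm⁴
  top flange (beyond web): d = 17.439 mm → contributes +1 592 434 mm⁴
  bottom flange (beyond web): d = 17.439 mm → contributes +1 592 434 mm⁴
Total I = 5 029 776 mm⁴.

I_yy ≈ 5.03 × 10⁶ mm⁴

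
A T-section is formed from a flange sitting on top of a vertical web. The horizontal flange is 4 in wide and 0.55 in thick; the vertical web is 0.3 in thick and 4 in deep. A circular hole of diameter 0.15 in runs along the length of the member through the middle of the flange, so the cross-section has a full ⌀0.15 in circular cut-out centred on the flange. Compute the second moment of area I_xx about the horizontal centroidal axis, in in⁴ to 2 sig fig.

I_xx ≈ 5.7 in⁴

Treat the section as a set of non-overlapping primitives; coordinates are from the bounding-box lower-left.
Flange: 4 × 0.55, A = 2.2 in², y = 4.275 in, Ī = 0.05546 in⁴.
Web: 0.3 × 4, A = 1.2 in², y = 2 in, Ī = 1.6 in⁴.
Hole (subtracted): ⌀0.15, A = 0.01767 in², y = 4.275 in, Ī = 0.00002485 in⁴.
Centroid: ȳ = ΣA·y / ΣA = 3.468 in.
Transfer each piece to the horizontal centroidal axis using Ī + A·d² with d = y − 3.468:
  flange: d = 0.8071 in → contributes +1.489 in⁴
  web: d = -1.468 in → contributes +4.186 in⁴
  hole: d = 0.8071 in → contributes −0.01154 in⁴
Total I = 5.663 in⁴.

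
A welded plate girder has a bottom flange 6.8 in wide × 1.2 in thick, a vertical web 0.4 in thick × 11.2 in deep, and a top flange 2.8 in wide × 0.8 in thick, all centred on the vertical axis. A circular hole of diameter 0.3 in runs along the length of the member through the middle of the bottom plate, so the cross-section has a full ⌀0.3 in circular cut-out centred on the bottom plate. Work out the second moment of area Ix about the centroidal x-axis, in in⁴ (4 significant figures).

Ix ≈ 348.5 in⁴

Break the section into simple shapes (no overlaps), measuring from the bottom-left corner of the bounding box.
Bottom plate: 6.8 × 1.2, A = 8.16 in², y = 0.6 in, Ī = 0.9792 in⁴.
Web plate: 0.4 × 11.2, A = 4.48 in², y = 6.8 in, Ī = 46.8309 in⁴.
Top plate: 2.8 × 0.8, A = 2.24 in², y = 12.8 in, Ī = 0.119467 in⁴.
Hole (subtracted): ⌀0.3, A = 0.0706858 in², y = 0.6 in, Ī = 0.000397608 in⁴.
Centroid: ȳ = ΣA·y / ΣA = 4.3209 in.
Transfer each piece to the centroidal x-axis using Ī + A·d² with d = y − 4.3209:
  bottom plate: d = -3.7209 in → contributes +113.955 in⁴
  web plate: d = 2.4791 in → contributes +74.3647 in⁴
  top plate: d = 8.4791 in → contributes +161.165 in⁴
  hole: d = -3.7209 in → contributes −0.979051 in⁴
Total I = 348.505 in⁴.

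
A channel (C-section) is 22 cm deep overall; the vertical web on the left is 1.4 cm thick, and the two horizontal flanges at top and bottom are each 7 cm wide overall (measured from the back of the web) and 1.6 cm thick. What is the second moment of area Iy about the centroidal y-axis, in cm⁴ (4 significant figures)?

Break the section into simple shapes (no overlaps), measuring from the bottom-left corner of the bounding box.
Web: 1.4 × 22, A = 30.8 cm², x = 0.7 cm, Ī = 5.03067 cm⁴.
Top flange (beyond web): 5.6 × 1.6, A = 8.96 cm², x = 4.2 cm, Ī = 23.4155 cm⁴.
Bottom flange (beyond web): 5.6 × 1.6, A = 8.96 cm², x = 4.2 cm, Ī = 23.4155 cm⁴.
Centroid: x̄ = ΣA·x / ΣA = 1.98736 cm.
Transfer each piece to the centroidal y-axis using Ī + A·d² with d = x − 1.98736:
  web: d = -1.28736 cm → contributes +56.0751 cm⁴
  top flange (beyond web): d = 2.21264 cm → contributes +67.2818 cm⁴
  bottom flange (beyond web): d = 2.21264 cm → contributes +67.2818 cm⁴
Total I = 190.639 cm⁴.

Iy ≈ 190.6 cm⁴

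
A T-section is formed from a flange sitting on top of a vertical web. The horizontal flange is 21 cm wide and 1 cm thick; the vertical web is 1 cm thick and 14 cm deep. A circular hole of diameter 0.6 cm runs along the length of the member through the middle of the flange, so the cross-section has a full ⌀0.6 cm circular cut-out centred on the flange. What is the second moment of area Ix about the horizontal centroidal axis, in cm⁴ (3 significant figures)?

Split into non-overlapping primitives; take the origin at the lower-left of the bounding box.
Flange: 21 × 1, A = 21 cm², y = 14.5 cm, Ī = 1.75 cm⁴.
Web: 1 × 14, A = 14 cm², y = 7 cm, Ī = 228.67 cm⁴.
Hole (subtracted): ⌀0.6, A = 0.28274 cm², y = 14.5 cm, Ī = 0.0063617 cm⁴.
Centroid: ȳ = ΣA·y / ΣA = 11.476 cm.
Transfer each piece to the horizontal centroidal axis using Ī + A·d² with d = y − 11.476:
  flange: d = 3.0244 cm → contributes +193.84 cm⁴
  web: d = -4.4756 cm → contributes +509.1 cm⁴
  hole: d = 3.0244 cm → contributes −2.5927 cm⁴
Total I = 700.34 cm⁴.

Ix ≈ 700 cm⁴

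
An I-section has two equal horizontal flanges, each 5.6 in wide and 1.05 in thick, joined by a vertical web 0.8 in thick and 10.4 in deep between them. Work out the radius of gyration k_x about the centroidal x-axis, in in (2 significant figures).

k_x ≈ 4.8 in

Treat the section as a set of non-overlapping primitives; coordinates are from the bounding-box lower-left.
Bottom flange: 5.6 × 1.05, A = 5.88 in², y = 0.525 in, Ī = 0.5402 in⁴.
Web: 0.8 × 10.4, A = 8.32 in², y = 6.25 in, Ī = 74.99 in⁴.
Top flange: 5.6 × 1.05, A = 5.88 in², y = 11.98 in, Ī = 0.5402 in⁴.
By symmetry the centroid is at mid-height, ȳ = 6.25 in.
Transfer each piece to the centroidal x-axis using Ī + A·d² with d = y − 6.25:
  bottom flange: d = -5.725 in → contributes +193.3 in⁴
  web: d = 0 in → contributes +74.99 in⁴
  top flange: d = 5.725 in → contributes +193.3 in⁴
Total I = 461.5 in⁴.
Radius of gyration: k = √(I/A) = √(461.5 / 20.08) = 4.794 in.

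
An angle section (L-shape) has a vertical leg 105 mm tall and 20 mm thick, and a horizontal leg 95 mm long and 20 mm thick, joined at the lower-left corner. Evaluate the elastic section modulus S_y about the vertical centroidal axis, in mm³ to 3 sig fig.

S_y ≈ 4.21 × 10⁴ mm³

Decompose the section into non-overlapping parts with the origin at the bottom-left of its bounding rectangle.
Vertical leg: 20 × 105, A = 2 100 mm², x = 10 mm, Ī = 70 000 mm⁴.
Horizontal leg (remainder): 75 × 20, A = 1 500 mm², x = 57.5 mm, Ī = 703 125 mm⁴.
Centroid: x̄ = ΣA·x / ΣA = 29.792 mm.
Transfer each piece to the vertical centroidal axis using Ī + A·d² with d = x − 29.792:
  vertical leg: d = -19.792 mm → contributes +892 591 mm⁴
  horizontal leg (remainder): d = 27.708 mm → contributes +1 854 753 mm⁴
Total I = 2 747 344 mm⁴.
Extreme fibre distance c = 65.208 mm; S = I/c = 42 132 mm³.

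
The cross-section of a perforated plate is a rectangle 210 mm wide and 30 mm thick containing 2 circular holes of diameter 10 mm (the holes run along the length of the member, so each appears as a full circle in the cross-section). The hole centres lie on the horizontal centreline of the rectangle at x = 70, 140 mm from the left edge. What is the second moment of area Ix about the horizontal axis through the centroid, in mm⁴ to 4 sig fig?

Ix ≈ 4.715 × 10⁵ mm⁴

Split into non-overlapping primitives; take the origin at the lower-left of the bounding box.
Plate: 210 × 30, A = 6 300 mm², y = 15 mm, Ī = 472 500 mm⁴.
Hole 1 (subtracted): ⌀10, A = 78.5398 mm², y = 15 mm, Ī = 490.874 mm⁴.
Hole 2 (subtracted): ⌀10, A = 78.5398 mm², y = 15 mm, Ī = 490.874 mm⁴.
By symmetry the centroid is at mid-height, ȳ = 15 mm.
All pieces are centred on the horizontal axis through the centroid, so I = ΣĪ (holes subtracted) = 471 518 mm⁴.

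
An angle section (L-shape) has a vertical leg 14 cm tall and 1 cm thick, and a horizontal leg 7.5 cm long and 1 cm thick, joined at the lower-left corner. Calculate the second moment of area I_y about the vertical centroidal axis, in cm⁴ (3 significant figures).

I_y ≈ 86.5 cm⁴

Treat the section as a set of non-overlapping primitives; coordinates are from the bounding-box lower-left.
Vertical leg: 1 × 14, A = 14 cm², x = 0.5 cm, Ī = 1.1667 cm⁴.
Horizontal leg (remainder): 6.5 × 1, A = 6.5 cm², x = 4.25 cm, Ī = 22.885 cm⁴.
Centroid: x̄ = ΣA·x / ΣA = 1.689 cm.
Transfer each piece to the vertical centroidal axis using Ī + A·d² with d = x − 1.689:
  vertical leg: d = -1.189 cm → contributes +20.96 cm⁴
  horizontal leg (remainder): d = 2.561 cm → contributes +65.516 cm⁴
Total I = 86.476 cm⁴.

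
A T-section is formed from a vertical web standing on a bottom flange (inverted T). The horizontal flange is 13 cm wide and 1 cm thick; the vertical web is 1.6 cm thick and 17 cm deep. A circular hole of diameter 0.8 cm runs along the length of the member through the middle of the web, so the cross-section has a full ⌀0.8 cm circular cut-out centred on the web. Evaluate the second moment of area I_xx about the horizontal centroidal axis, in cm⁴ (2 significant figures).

I_xx ≈ 1400 cm⁴

Split into non-overlapping primitives; take the origin at the lower-left of the bounding box.
Flange: 13 × 1, A = 13 cm², y = 0.5 cm, Ī = 1.083 cm⁴.
Web: 1.6 × 17, A = 27.2 cm², y = 9.5 cm, Ī = 655.1 cm⁴.
Hole (subtracted): ⌀0.8, A = 0.5027 cm², y = 9.5 cm, Ī = 0.02011 cm⁴.
Centroid: ȳ = ΣA·y / ΣA = 6.553 cm.
Transfer each piece to the horizontal centroidal axis using Ī + A·d² with d = y − 6.553:
  flange: d = -6.053 cm → contributes +477.3 cm⁴
  web: d = 2.947 cm → contributes +891.3 cm⁴
  hole: d = 2.947 cm → contributes −4.386 cm⁴
Total I = 1 364 cm⁴.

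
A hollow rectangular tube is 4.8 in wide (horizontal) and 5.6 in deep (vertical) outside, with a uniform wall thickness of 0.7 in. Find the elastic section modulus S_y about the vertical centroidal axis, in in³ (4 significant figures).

S_y ≈ 15.77 in³

Break the section into simple shapes (no overlaps), measuring from the bottom-left corner of the bounding box.
Outer rectangle: 4.8 × 5.6, A = 26.88 in², x = 2.4 in, Ī = 51.6096 in⁴.
Inner void (subtracted): 3.4 × 4.2, A = 14.28 in², x = 2.4 in, Ī = 13.7564 in⁴.
By symmetry the centroid is at mid-width, x̄ = 2.4 in.
All pieces are centred on the vertical centroidal axis, so I = ΣĪ (holes subtracted) = 37.8532 in⁴.
Extreme fibre distance c = 2.4 in; S = I/c = 15.7722 in³.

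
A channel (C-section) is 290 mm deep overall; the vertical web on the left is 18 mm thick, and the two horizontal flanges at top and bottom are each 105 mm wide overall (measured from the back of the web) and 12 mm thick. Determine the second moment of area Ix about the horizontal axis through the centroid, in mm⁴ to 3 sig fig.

Ix ≈ 7.70 × 10⁷ mm⁴

Decompose the section into non-overlapping parts with the origin at the bottom-left of its bounding rectangle.
Web: 18 × 290, A = 5 220 mm², y = 145 mm, Ī = 36 583 500 mm⁴.
Top flange (beyond web): 87 × 12, A = 1 044 mm², y = 284 mm, Ī = 12 528 mm⁴.
Bottom flange (beyond web): 87 × 12, A = 1 044 mm², y = 6 mm, Ī = 12 528 mm⁴.
By symmetry the centroid is at mid-height, ȳ = 145 mm.
Transfer each piece to the horizontal axis through the centroid using Ī + A·d² with d = y − 145:
  web: d = 0 mm → contributes +36 583 500 mm⁴
  top flange (beyond web): d = 139 mm → contributes +20 183 652 mm⁴
  bottom flange (beyond web): d = -139 mm → contributes +20 183 652 mm⁴
Total I = 76 950 804 mm⁴.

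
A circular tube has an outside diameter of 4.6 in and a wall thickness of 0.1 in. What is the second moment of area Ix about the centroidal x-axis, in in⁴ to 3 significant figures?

Split into non-overlapping primitives; take the origin at the lower-left of the bounding box.
Outer circle: ⌀4.6, A = 16.619 in², y = 2.3 in, Ī = 21.979 in⁴.
Bore (subtracted): ⌀4.4, A = 15.205 in², y = 2.3 in, Ī = 18.398 in⁴.
By symmetry the centroid is at mid-height, ȳ = 2.3 in.
All pieces are centred on the centroidal x-axis, so I = ΣĪ (holes subtracted) = 3.5802 in⁴.

Ix ≈ 3.58 in⁴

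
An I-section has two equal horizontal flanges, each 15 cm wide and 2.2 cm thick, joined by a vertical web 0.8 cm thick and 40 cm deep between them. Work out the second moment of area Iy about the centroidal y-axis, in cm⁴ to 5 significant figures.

Treat the section as a set of non-overlapping primitives; coordinates are from the bounding-box lower-left.
Bottom flange: 15 × 2.2, A = 33 cm², x = 7.5 cm, Ī = 618.75 cm⁴.
Web: 0.8 × 40, A = 32 cm², x = 7.5 cm, Ī = 1.706667 cm⁴.
Top flange: 15 × 2.2, A = 33 cm², x = 7.5 cm, Ī = 618.75 cm⁴.
By symmetry the centroid is at mid-width, x̄ = 7.5 cm.
All pieces are centred on the centroidal y-axis, so I = ΣĪ = 1239.207 cm⁴.

Iy ≈ 1239.2 cm⁴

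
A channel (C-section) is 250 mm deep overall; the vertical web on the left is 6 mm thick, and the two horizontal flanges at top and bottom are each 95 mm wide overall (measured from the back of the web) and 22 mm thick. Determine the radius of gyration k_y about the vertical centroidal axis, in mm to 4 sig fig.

Split into non-overlapping primitives; take the origin at the lower-left of the bounding box.
Web: 6 × 250, A = 1 500 mm², x = 3 mm, Ī = 4 500 mm⁴.
Top flange (beyond web): 89 × 22, A = 1 958 mm², x = 50.5 mm, Ī = 1 292 443 mm⁴.
Bottom flange (beyond web): 89 × 22, A = 1 958 mm², x = 50.5 mm, Ī = 1 292 443 mm⁴.
Centroid: x̄ = ΣA·x / ΣA = 37.3445 mm.
Transfer each piece to the vertical centroidal axis using Ī + A·d² with d = x − 37.3445:
  web: d = -34.3445 mm → contributes +1 773 821 mm⁴
  top flange (beyond web): d = 13.1555 mm → contributes +1 631 307 mm⁴
  bottom flange (beyond web): d = 13.1555 mm → contributes +1 631 307 mm⁴
Total I = 5 036 434 mm⁴.
Radius of gyration: k = √(I/A) = √(5 036 434 / 5 416) = 30.4946 mm.

k_y ≈ 30.49 mm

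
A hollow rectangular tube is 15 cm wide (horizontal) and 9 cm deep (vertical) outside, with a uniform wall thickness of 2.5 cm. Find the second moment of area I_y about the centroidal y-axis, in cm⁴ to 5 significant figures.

Decompose the section into non-overlapping parts with the origin at the bottom-left of its bounding rectangle.
Outer rectangle: 15 × 9, A = 135 cm², x = 7.5 cm, Ī = 2531.25 cm⁴.
Inner void (subtracted): 10 × 4, A = 40 cm², x = 7.5 cm, Ī = 333.3333 cm⁴.
By symmetry the centroid is at mid-width, x̄ = 7.5 cm.
All pieces are centred on the centroidal y-axis, so I = ΣĪ (holes subtracted) = 2197.917 cm⁴.

I_y ≈ 2197.9 cm⁴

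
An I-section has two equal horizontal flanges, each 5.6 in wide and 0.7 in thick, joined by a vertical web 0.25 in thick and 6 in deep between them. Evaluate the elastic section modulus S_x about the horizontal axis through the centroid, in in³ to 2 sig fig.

S_x ≈ 25 in³

Break the section into simple shapes (no overlaps), measuring from the bottom-left corner of the bounding box.
Bottom flange: 5.6 × 0.7, A = 3.92 in², y = 0.35 in, Ī = 0.1601 in⁴.
Web: 0.25 × 6, A = 1.5 in², y = 3.7 in, Ī = 4.5 in⁴.
Top flange: 5.6 × 0.7, A = 3.92 in², y = 7.05 in, Ī = 0.1601 in⁴.
By symmetry the centroid is at mid-height, ȳ = 3.7 in.
Transfer each piece to the horizontal axis through the centroid using Ī + A·d² with d = y − 3.7:
  bottom flange: d = -3.35 in → contributes +44.15 in⁴
  web: d = 0 in → contributes +4.5 in⁴
  top flange: d = 3.35 in → contributes +44.15 in⁴
Total I = 92.8 in⁴.
Extreme fibre distance c = 3.7 in; S = I/c = 25.08 in³.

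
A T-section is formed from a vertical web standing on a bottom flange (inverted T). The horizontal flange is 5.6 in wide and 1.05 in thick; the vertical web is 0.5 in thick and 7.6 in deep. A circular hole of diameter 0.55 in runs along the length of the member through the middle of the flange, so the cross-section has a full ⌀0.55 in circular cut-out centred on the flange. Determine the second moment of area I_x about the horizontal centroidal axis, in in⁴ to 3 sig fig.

I_x ≈ 61.3 in⁴

Decompose the section into non-overlapping parts with the origin at the bottom-left of its bounding rectangle.
Flange: 5.6 × 1.05, A = 5.88 in², y = 0.525 in, Ī = 0.54023 in⁴.
Web: 0.5 × 7.6, A = 3.8 in², y = 4.85 in, Ī = 18.291 in⁴.
Hole (subtracted): ⌀0.55, A = 0.23758 in², y = 0.525 in, Ī = 0.0044918 in⁴.
Centroid: ȳ = ΣA·y / ΣA = 2.2656 in.
Transfer each piece to the horizontal centroidal axis using Ī + A·d² with d = y − 2.2656:
  flange: d = -1.7406 in → contributes +18.354 in⁴
  web: d = 2.5844 in → contributes +43.672 in⁴
  hole: d = -1.7406 in → contributes −0.72425 in⁴
Total I = 61.302 in⁴.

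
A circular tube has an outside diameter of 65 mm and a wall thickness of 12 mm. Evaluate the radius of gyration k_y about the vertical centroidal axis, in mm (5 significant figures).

k_y ≈ 19.213 mm

Treat the section as a set of non-overlapping primitives; coordinates are from the bounding-box lower-left.
Outer circle: ⌀65, A = 3318.307 mm², x = 32.5 mm, Ī = 876240.5 mm⁴.
Bore (subtracted): ⌀41, A = 1320.254 mm², x = 32.5 mm, Ī = 138709.2 mm⁴.
By symmetry the centroid is at mid-width, x̄ = 32.5 mm.
All pieces are centred on the vertical centroidal axis, so I = ΣĪ (holes subtracted) = 737531.3 mm⁴.
Radius of gyration: k = √(I/A) = √(737531.3 / 1998.053) = 19.21263 mm.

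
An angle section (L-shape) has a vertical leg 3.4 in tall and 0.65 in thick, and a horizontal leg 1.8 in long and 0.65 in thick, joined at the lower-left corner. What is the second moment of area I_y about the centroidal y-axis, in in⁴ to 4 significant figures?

Decompose the section into non-overlapping parts with the origin at the bottom-left of its bounding rectangle.
Vertical leg: 0.65 × 3.4, A = 2.21 in², x = 0.325 in, Ī = 0.0778104 in⁴.
Horizontal leg (remainder): 1.15 × 0.65, A = 0.7475 in², x = 1.225 in, Ī = 0.0823807 in⁴.
Centroid: x̄ = ΣA·x / ΣA = 0.552473 in.
Transfer each piece to the centroidal y-axis using Ī + A·d² with d = x − 0.552473:
  vertical leg: d = -0.227473 in → contributes +0.192164 in⁴
  horizontal leg (remainder): d = 0.672527 in → contributes +0.42047 in⁴
Total I = 0.612634 in⁴.

I_y ≈ 0.6126 in⁴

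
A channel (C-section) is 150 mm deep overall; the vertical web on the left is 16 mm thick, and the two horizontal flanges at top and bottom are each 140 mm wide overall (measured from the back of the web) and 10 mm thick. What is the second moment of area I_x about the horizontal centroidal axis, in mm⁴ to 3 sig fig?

I_x ≈ 1.67 × 10⁷ mm⁴

Break the section into simple shapes (no overlaps), measuring from the bottom-left corner of the bounding box.
Web: 16 × 150, A = 2 400 mm², y = 75 mm, Ī = 4 500 000 mm⁴.
Top flange (beyond web): 124 × 10, A = 1 240 mm², y = 145 mm, Ī = 10 333 mm⁴.
Bottom flange (beyond web): 124 × 10, A = 1 240 mm², y = 5 mm, Ī = 10 333 mm⁴.
By symmetry the centroid is at mid-height, ȳ = 75 mm.
Transfer each piece to the horizontal centroidal axis using Ī + A·d² with d = y − 75:
  web: d = 0 mm → contributes +4 500 000 mm⁴
  top flange (beyond web): d = 70 mm → contributes +6 086 333 mm⁴
  bottom flange (beyond web): d = -70 mm → contributes +6 086 333 mm⁴
Total I = 16 672 667 mm⁴.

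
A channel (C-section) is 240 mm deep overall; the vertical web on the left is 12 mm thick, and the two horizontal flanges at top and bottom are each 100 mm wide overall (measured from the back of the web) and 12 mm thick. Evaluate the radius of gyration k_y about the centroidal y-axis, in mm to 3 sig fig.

k_y ≈ 29.8 mm

Treat the section as a set of non-overlapping primitives; coordinates are from the bounding-box lower-left.
Web: 12 × 240, A = 2 880 mm², x = 6 mm, Ī = 34 560 mm⁴.
Top flange (beyond web): 88 × 12, A = 1 056 mm², x = 56 mm, Ī = 681 472 mm⁴.
Bottom flange (beyond web): 88 × 12, A = 1 056 mm², x = 56 mm, Ī = 681 472 mm⁴.
Centroid: x̄ = ΣA·x / ΣA = 27.154 mm.
Transfer each piece to the centroidal y-axis using Ī + A·d² with d = x − 27.154:
  web: d = -21.154 mm → contributes +1 323 317 mm⁴
  top flange (beyond web): d = 28.846 mm → contributes +1 560 170 mm⁴
  bottom flange (beyond web): d = 28.846 mm → contributes +1 560 170 mm⁴
Total I = 4 443 658 mm⁴.
Radius of gyration: k = √(I/A) = √(4 443 658 / 4 992) = 29.835 mm.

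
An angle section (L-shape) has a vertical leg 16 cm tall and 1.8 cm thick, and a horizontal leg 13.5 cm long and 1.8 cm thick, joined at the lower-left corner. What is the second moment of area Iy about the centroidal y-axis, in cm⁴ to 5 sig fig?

Iy ≈ 802.27 cm⁴

Decompose the section into non-overlapping parts with the origin at the bottom-left of its bounding rectangle.
Vertical leg: 1.8 × 16, A = 28.8 cm², x = 0.9 cm, Ī = 7.776 cm⁴.
Horizontal leg (remainder): 11.7 × 1.8, A = 21.06 cm², x = 7.65 cm, Ī = 240.242 cm⁴.
Centroid: x̄ = ΣA·x / ΣA = 3.751083 cm.
Transfer each piece to the centroidal y-axis using Ī + A·d² with d = x − 3.751083:
  vertical leg: d = -2.851083 cm → contributes +241.8818 cm⁴
  horizontal leg (remainder): d = 3.898917 cm → contributes +560.3867 cm⁴
Total I = 802.2685 cm⁴.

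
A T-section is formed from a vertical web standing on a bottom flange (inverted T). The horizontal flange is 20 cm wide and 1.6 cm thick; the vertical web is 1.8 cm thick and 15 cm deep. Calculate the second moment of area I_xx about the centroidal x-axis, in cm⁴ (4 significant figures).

Break the section into simple shapes (no overlaps), measuring from the bottom-left corner of the bounding box.
Flange: 20 × 1.6, A = 32 cm², y = 0.8 cm, Ī = 6.82667 cm⁴.
Web: 1.8 × 15, A = 27 cm², y = 9.1 cm, Ī = 506.25 cm⁴.
Centroid: ȳ = ΣA·y / ΣA = 4.59831 cm.
Transfer each piece to the centroidal x-axis using Ī + A·d² with d = y − 4.59831:
  flange: d = -3.79831 cm → contributes +468.495 cm⁴
  web: d = 4.50169 cm → contributes +1053.41 cm⁴
Total I = 1521.91 cm⁴.

I_xx ≈ 1522 cm⁴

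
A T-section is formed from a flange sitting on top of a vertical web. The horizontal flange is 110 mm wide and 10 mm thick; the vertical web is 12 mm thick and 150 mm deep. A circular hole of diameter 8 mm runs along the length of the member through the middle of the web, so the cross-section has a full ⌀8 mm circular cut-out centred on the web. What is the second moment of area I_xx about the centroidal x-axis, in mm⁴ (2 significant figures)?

I_xx ≈ 7.7 × 10⁶ mm⁴

Decompose the section into non-overlapping parts with the origin at the bottom-left of its bounding rectangle.
Flange: 110 × 10, A = 1 100 mm², y = 155 mm, Ī = 9 167 mm⁴.
Web: 12 × 150, A = 1 800 mm², y = 75 mm, Ī = 3 375 000 mm⁴.
Hole (subtracted): ⌀8, A = 50.27 mm², y = 75 mm, Ī = 201.1 mm⁴.
Centroid: ȳ = ΣA·y / ΣA = 105.9 mm.
Transfer each piece to the centroidal x-axis using Ī + A·d² with d = y − 105.9:
  flange: d = 49.12 mm → contributes +2 663 211 mm⁴
  web: d = -30.88 mm → contributes +5 091 442 mm⁴
  hole: d = -30.88 mm → contributes −48 133 mm⁴
Total I = 7 706 519 mm⁴.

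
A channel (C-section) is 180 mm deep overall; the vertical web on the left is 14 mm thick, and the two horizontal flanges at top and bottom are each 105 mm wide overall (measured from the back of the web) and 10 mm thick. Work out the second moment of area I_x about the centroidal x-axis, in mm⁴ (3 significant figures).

I_x ≈ 2.00 × 10⁷ mm⁴

Break the section into simple shapes (no overlaps), measuring from the bottom-left corner of the bounding box.
Web: 14 × 180, A = 2 520 mm², y = 90 mm, Ī = 6 804 000 mm⁴.
Top flange (beyond web): 91 × 10, A = 910 mm², y = 175 mm, Ī = 7583.3 mm⁴.
Bottom flange (beyond web): 91 × 10, A = 910 mm², y = 5 mm, Ī = 7583.3 mm⁴.
By symmetry the centroid is at mid-height, ȳ = 90 mm.
Transfer each piece to the centroidal x-axis using Ī + A·d² with d = y − 90:
  web: d = 0 mm → contributes +6 804 000 mm⁴
  top flange (beyond web): d = 85 mm → contributes +6 582 333 mm⁴
  bottom flange (beyond web): d = -85 mm → contributes +6 582 333 mm⁴
Total I = 19 968 667 mm⁴.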